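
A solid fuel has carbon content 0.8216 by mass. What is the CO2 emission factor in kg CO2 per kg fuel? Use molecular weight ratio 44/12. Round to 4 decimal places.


EF = C_frac * (M_CO2 / M_C)
EF = 0.8216 * (44/12)
EF = 0.8216 * 3.666667 = 3.0125 kg_CO2/kg_fuel


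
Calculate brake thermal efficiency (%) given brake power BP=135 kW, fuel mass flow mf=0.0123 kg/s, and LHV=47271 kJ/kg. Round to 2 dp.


eta_BTE = (BP / (mf * LHV)) * 100
Denominator = 0.0123 * 47271 = 581.4333 kW
eta_BTE = (135 / 581.4333) * 100 = 23.22%


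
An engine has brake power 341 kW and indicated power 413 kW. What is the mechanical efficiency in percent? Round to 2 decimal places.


eta_mech = (BP / IP) * 100
Ratio = 341 / 413 = 0.8257
eta_mech = 0.8257 * 100 = 82.57%


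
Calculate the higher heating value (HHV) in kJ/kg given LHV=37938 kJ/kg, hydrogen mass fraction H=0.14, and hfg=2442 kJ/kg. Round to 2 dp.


HHV = LHV + hfg * 9 * H
Water addition = 2442 * 9 * 0.14 = 3076.920 kJ/kg
HHV = 37938 + 3076.920 = 41014.92 kJ/kg


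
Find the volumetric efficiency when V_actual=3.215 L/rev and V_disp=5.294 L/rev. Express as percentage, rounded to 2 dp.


eta_v = (V_actual / V_disp) * 100
Ratio = 3.215 / 5.294 = 0.6073
eta_v = 0.6073 * 100 = 60.73%


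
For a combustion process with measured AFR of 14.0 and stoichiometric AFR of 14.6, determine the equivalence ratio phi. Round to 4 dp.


phi = AFR_stoich / AFR_actual
phi = 14.6 / 14.0 = 1.0429


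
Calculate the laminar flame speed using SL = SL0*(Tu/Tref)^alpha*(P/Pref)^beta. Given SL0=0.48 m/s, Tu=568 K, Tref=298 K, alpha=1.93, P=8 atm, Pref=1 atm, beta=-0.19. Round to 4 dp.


SL = SL0 * (Tu/Tref)^alpha * (P/Pref)^beta
T ratio = 568/298 = 1.90604027
(T ratio)^alpha = 1.90604027^1.93 = 3.472601
(P/Pref)^beta = 8^(-0.19) = 0.673617
SL = 0.48 * 3.472601 * 0.673617 = 1.1228 m/s


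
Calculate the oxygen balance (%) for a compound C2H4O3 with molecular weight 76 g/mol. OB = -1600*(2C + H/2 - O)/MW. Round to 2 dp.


OB = -1600 * (2C + H/2 - O) / MW
Inner = 2*2 + 4/2 - 3 = 3.00
OB = -1600 * 3.00 / 76 = -63.16%


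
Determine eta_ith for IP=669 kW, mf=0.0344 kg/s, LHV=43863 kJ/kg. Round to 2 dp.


eta_ith = (IP / (mf * LHV)) * 100
Denominator = 0.0344 * 43863 = 1508.8872 kW
eta_ith = (669 / 1508.8872) * 100 = 44.34%


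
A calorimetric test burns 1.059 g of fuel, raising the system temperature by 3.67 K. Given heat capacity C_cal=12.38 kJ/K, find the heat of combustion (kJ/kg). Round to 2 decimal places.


Hc = C_cal * delta_T / m_fuel
Q_released = 12.38 * 3.67 = 45.4346 kJ
m_fuel = 1.059 g = 1.059/1000 kg = 0.001059 kg
Hc = 45.4346 / 0.001059 = 42903.31 kJ/kg


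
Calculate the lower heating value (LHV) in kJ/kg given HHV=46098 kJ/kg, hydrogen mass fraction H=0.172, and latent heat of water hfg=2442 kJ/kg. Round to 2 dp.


LHV = HHV - hfg * 9 * H
Water correction = 2442 * 9 * 0.172 = 3780.216 kJ/kg
LHV = 46098 - 3780.216 = 42317.78 kJ/kg


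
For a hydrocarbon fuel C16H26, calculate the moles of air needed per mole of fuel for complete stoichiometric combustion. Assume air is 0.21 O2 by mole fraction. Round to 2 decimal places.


Balanced combustion: C16H26 + 22.5 O2 -> 16 CO2 + 13 H2O
O2 needed = C + H/4 = 16 + 26/4 = 22.50 moles
Air moles = O2 / 0.21 = 22.50 / 0.21 = 107.14 moles air


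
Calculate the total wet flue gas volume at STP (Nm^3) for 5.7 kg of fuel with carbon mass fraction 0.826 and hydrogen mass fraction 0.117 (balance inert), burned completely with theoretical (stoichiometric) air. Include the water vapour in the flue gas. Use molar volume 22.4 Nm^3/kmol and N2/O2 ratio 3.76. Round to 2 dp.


Per kg fuel: CO2 = (C/12 kmol)*22.4 = (0.826/12)*22.4 = 1.54187 Nm^3
Per kg fuel: H2O = (H/2 kmol)*22.4 = (0.117/2)*22.4 = 1.31040 Nm^3
O2 needed per kg fuel = C/12 + H/4 = 0.826/12 + 0.117/4 = 0.09808333 kmol
Per kg fuel: N2 = O2*3.76*22.4 = 0.09808333*3.76*22.4 = 8.26097 Nm^3
Total per kg = 1.54187 + 1.31040 + 8.26097 = 11.11324 Nm^3
Total = 11.11324 * 5.7 = 63.35 Nm^3


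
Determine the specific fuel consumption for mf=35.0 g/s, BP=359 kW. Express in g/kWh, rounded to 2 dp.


SFC = (mf / BP) * 3600
Rate = 35.0 / 359 = 0.097493 g/(s*kW)
SFC = 0.097493 * 3600 = 350.97 g/kWh


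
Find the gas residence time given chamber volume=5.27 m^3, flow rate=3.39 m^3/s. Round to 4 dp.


tau = V / Q_flow
tau = 5.27 / 3.39 = 1.5546 s


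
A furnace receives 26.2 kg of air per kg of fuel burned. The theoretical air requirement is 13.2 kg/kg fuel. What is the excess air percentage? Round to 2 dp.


Excess air = actual - stoichiometric = 26.2 - 13.2 = 13.00 kg/kg fuel
Excess air % = (excess / stoich) * 100 = (13.00 / 13.2) * 100 = 98.48%


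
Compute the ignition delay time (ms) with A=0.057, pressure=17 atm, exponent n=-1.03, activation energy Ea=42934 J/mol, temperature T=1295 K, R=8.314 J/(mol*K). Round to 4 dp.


tau = A * P^n * exp(Ea/(R*T))
P^n = 17^(-1.03) = 0.05403033
Ea/(R*T) = 42934/(8.314*1295) = 3.987692
exp(Ea/(R*T)) = 53.930253
tau = 0.057 * 0.05403033 * 53.930253 = 0.1661 ms


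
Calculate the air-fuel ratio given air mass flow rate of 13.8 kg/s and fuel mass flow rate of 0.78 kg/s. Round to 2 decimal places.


AFR = m_air / m_fuel
AFR = 13.8 / 0.78 = 17.69


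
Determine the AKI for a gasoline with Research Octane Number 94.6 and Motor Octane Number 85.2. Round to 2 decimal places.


AKI = (RON + MON) / 2
AKI = (94.6 + 85.2) / 2
AKI = 179.8 / 2 = 89.90


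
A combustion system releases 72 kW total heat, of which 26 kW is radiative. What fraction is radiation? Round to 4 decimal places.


f_rad = Q_rad / Q_total
f_rad = 26 / 72 = 0.3611


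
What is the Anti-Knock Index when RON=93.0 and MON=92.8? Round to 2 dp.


AKI = (RON + MON) / 2
AKI = (93.0 + 92.8) / 2
AKI = 185.8 / 2 = 92.90


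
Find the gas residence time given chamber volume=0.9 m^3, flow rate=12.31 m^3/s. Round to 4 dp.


tau = V / Q_flow
tau = 0.9 / 12.31 = 0.0731 s


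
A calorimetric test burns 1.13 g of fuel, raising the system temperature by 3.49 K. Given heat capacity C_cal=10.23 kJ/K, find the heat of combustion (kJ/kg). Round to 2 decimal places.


Hc = C_cal * delta_T / m_fuel
Q_released = 10.23 * 3.49 = 35.7027 kJ
m_fuel = 1.13 g = 1.13/1000 kg = 0.001130 kg
Hc = 35.7027 / 0.001130 = 31595.31 kJ/kg


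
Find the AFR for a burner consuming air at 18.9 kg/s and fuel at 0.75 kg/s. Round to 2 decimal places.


AFR = m_air / m_fuel
AFR = 18.9 / 0.75 = 25.20


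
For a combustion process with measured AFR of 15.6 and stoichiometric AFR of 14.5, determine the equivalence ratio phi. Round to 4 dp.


phi = AFR_stoich / AFR_actual
phi = 14.5 / 15.6 = 0.9295


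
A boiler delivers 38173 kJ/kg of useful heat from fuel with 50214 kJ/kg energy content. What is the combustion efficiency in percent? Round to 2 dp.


Efficiency = (Q_useful / Q_fuel) * 100
Efficiency = (38173 / 50214) * 100
Efficiency = 0.7602 * 100 = 76.02%


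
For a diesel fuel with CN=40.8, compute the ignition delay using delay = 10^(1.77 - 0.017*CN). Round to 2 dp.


delay = 10^(1.77 - 0.017*CN)
Exponent = 1.77 - 0.017*40.8 = 1.0764
delay = 10^1.0764 = 11.92 ms


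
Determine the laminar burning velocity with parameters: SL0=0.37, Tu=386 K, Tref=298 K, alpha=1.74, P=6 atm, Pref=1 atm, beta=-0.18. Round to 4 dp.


SL = SL0 * (Tu/Tref)^alpha * (P/Pref)^beta
T ratio = 386/298 = 1.29530201
(T ratio)^alpha = 1.29530201^1.74 = 1.568648
(P/Pref)^beta = 6^(-0.18) = 0.724324
SL = 0.37 * 1.568648 * 0.724324 = 0.4204 m/s


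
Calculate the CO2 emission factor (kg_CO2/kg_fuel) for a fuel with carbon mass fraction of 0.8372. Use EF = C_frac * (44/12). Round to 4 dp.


EF = C_frac * (M_CO2 / M_C)
EF = 0.8372 * (44/12)
EF = 0.8372 * 3.666667 = 3.0697 kg_CO2/kg_fuel


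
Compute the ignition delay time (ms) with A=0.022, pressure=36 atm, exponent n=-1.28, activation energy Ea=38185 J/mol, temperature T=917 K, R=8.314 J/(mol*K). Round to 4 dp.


tau = A * P^n * exp(Ea/(R*T))
P^n = 36^(-1.28) = 0.01018434
Ea/(R*T) = 38185/(8.314*917) = 5.008566
exp(Ea/(R*T)) = 149.689993
tau = 0.022 * 0.01018434 * 149.689993 = 0.0335 ms


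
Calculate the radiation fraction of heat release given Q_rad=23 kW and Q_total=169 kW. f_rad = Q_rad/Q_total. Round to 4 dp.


f_rad = Q_rad / Q_total
f_rad = 23 / 169 = 0.1361


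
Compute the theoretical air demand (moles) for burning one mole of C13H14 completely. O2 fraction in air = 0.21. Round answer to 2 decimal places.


Balanced combustion: C13H14 + 16.5 O2 -> 13 CO2 + 7 H2O
O2 needed = C + H/4 = 13 + 14/4 = 16.50 moles
Air moles = O2 / 0.21 = 16.50 / 0.21 = 78.57 moles air


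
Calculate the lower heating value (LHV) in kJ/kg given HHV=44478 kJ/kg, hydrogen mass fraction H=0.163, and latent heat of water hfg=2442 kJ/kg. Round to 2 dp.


LHV = HHV - hfg * 9 * H
Water correction = 2442 * 9 * 0.163 = 3582.414 kJ/kg
LHV = 44478 - 3582.414 = 40895.59 kJ/kg


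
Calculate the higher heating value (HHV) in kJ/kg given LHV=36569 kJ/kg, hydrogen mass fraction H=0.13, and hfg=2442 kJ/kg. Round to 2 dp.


HHV = LHV + hfg * 9 * H
Water addition = 2442 * 9 * 0.13 = 2857.140 kJ/kg
HHV = 36569 + 2857.140 = 39426.14 kJ/kg


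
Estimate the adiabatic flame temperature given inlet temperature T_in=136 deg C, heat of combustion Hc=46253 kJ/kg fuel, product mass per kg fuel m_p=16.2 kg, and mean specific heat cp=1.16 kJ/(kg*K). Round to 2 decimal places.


T_ad = T_in + Hc / (m_p * cp)
Denominator = 16.2 * 1.16 = 18.7920
Temperature rise = 46253 / 18.7920 = 2461.31 K
T_ad = 136 + 2461.31 = 2597.31 deg C


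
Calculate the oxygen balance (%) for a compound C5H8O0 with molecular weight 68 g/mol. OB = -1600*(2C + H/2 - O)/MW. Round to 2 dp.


OB = -1600 * (2C + H/2 - O) / MW
Inner = 2*5 + 8/2 - 0 = 14.00
OB = -1600 * 14.00 / 68 = -329.41%


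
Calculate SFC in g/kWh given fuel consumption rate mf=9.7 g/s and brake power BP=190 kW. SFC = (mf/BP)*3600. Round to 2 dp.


SFC = (mf / BP) * 3600
Rate = 9.7 / 190 = 0.051053 g/(s*kW)
SFC = 0.051053 * 3600 = 183.79 g/kWh


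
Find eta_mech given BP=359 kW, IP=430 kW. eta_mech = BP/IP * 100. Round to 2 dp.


eta_mech = (BP / IP) * 100
Ratio = 359 / 430 = 0.8349
eta_mech = 0.8349 * 100 = 83.49%


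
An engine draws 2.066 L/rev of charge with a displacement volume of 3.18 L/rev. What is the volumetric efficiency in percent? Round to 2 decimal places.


eta_v = (V_actual / V_disp) * 100
Ratio = 2.066 / 3.18 = 0.6497
eta_v = 0.6497 * 100 = 64.97%


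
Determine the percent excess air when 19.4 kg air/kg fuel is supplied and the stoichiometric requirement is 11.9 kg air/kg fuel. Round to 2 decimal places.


Excess air = actual - stoichiometric = 19.4 - 11.9 = 7.50 kg/kg fuel
Excess air % = (excess / stoich) * 100 = (7.50 / 11.9) * 100 = 63.03%


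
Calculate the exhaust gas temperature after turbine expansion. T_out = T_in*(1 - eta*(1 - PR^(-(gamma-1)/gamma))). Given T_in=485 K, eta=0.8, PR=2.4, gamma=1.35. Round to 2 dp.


T_out = T_in * (1 - eta * (1 - PR^(-(gamma-1)/gamma)))
Exponent = -(1.35-1)/1.35 = -0.25925926
PR^exp = 2.4^(-0.25925926) = 0.79694200
Factor = 1 - 0.8*(1 - 0.79694200) = 0.83755360
T_out = 485 * 0.83755360 = 406.21 K


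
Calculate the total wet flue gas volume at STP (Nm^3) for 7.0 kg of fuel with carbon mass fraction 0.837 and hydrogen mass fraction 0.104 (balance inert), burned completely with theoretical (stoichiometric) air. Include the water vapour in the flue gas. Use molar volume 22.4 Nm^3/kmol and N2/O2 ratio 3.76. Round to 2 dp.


Per kg fuel: CO2 = (C/12 kmol)*22.4 = (0.837/12)*22.4 = 1.56240 Nm^3
Per kg fuel: H2O = (H/2 kmol)*22.4 = (0.104/2)*22.4 = 1.16480 Nm^3
O2 needed per kg fuel = C/12 + H/4 = 0.837/12 + 0.104/4 = 0.09575000 kmol
Per kg fuel: N2 = O2*3.76*22.4 = 0.09575000*3.76*22.4 = 8.06445 Nm^3
Total per kg = 1.56240 + 1.16480 + 8.06445 = 10.79165 Nm^3
Total = 10.79165 * 7.0 = 75.54 Nm^3


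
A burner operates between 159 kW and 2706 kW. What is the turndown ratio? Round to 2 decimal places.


TDR = Q_max / Q_min
TDR = 2706 / 159 = 17.02


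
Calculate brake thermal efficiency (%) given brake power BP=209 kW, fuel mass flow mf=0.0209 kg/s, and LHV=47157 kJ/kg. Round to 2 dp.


eta_BTE = (BP / (mf * LHV)) * 100
Denominator = 0.0209 * 47157 = 985.5813 kW
eta_BTE = (209 / 985.5813) * 100 = 21.21%


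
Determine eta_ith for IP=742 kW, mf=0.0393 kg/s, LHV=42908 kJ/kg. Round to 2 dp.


eta_ith = (IP / (mf * LHV)) * 100
Denominator = 0.0393 * 42908 = 1686.2844 kW
eta_ith = (742 / 1686.2844) * 100 = 44.00%


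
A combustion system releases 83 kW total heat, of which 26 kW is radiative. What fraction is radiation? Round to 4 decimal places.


f_rad = Q_rad / Q_total
f_rad = 26 / 83 = 0.3133


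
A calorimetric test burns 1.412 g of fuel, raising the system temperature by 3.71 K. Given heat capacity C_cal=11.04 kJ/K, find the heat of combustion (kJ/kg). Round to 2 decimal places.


Hc = C_cal * delta_T / m_fuel
Q_released = 11.04 * 3.71 = 40.9584 kJ
m_fuel = 1.412 g = 1.412/1000 kg = 0.001412 kg
Hc = 40.9584 / 0.001412 = 29007.37 kJ/kg


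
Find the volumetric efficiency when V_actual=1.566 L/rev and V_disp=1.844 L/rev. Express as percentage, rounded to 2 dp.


eta_v = (V_actual / V_disp) * 100
Ratio = 1.566 / 1.844 = 0.8492
eta_v = 0.8492 * 100 = 84.92%


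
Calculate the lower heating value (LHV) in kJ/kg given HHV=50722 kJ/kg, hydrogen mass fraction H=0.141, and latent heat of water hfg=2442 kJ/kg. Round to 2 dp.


LHV = HHV - hfg * 9 * H
Water correction = 2442 * 9 * 0.141 = 3098.898 kJ/kg
LHV = 50722 - 3098.898 = 47623.10 kJ/kg


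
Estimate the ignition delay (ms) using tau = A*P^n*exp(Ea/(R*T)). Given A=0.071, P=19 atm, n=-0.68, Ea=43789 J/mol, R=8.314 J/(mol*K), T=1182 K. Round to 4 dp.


tau = A * P^n * exp(Ea/(R*T))
P^n = 19^(-0.68) = 0.13503537
Ea/(R*T) = 43789/(8.314*1182) = 4.455921
exp(Ea/(R*T)) = 86.135488
tau = 0.071 * 0.13503537 * 86.135488 = 0.8258 ms


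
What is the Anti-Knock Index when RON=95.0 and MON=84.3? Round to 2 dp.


AKI = (RON + MON) / 2
AKI = (95.0 + 84.3) / 2
AKI = 179.3 / 2 = 89.65


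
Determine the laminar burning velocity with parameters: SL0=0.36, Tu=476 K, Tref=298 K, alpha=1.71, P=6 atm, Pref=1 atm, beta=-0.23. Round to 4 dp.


SL = SL0 * (Tu/Tref)^alpha * (P/Pref)^beta
T ratio = 476/298 = 1.59731544
(T ratio)^alpha = 1.59731544^1.71 = 2.227399
(P/Pref)^beta = 6^(-0.23) = 0.662255
SL = 0.36 * 2.227399 * 0.662255 = 0.5310 m/s


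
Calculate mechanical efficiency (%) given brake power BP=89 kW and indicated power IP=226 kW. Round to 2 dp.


eta_mech = (BP / IP) * 100
Ratio = 89 / 226 = 0.3938
eta_mech = 0.3938 * 100 = 39.38%


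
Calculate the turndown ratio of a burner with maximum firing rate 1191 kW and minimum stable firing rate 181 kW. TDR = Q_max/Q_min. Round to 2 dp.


TDR = Q_max / Q_min
TDR = 1191 / 181 = 6.58


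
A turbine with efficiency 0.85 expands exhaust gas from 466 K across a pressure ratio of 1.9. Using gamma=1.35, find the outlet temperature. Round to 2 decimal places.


T_out = T_in * (1 - eta * (1 - PR^(-(gamma-1)/gamma)))
Exponent = -(1.35-1)/1.35 = -0.25925926
PR^exp = 1.9^(-0.25925926) = 0.84670193
Factor = 1 - 0.85*(1 - 0.84670193) = 0.86969664
T_out = 466 * 0.86969664 = 405.28 K


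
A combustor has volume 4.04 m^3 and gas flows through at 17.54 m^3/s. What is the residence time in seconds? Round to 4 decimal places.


tau = V / Q_flow
tau = 4.04 / 17.54 = 0.2303 s


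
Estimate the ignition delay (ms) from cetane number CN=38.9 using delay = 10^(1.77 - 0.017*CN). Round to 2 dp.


delay = 10^(1.77 - 0.017*CN)
Exponent = 1.77 - 0.017*38.9 = 1.1087
delay = 10^1.1087 = 12.84 ms


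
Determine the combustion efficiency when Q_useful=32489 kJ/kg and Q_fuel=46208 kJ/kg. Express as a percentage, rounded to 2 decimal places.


Efficiency = (Q_useful / Q_fuel) * 100
Efficiency = (32489 / 46208) * 100
Efficiency = 0.7031 * 100 = 70.31%


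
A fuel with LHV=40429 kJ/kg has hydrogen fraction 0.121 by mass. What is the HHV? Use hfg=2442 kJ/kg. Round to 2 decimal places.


HHV = LHV + hfg * 9 * H
Water addition = 2442 * 9 * 0.121 = 2659.338 kJ/kg
HHV = 40429 + 2659.338 = 43088.34 kJ/kg


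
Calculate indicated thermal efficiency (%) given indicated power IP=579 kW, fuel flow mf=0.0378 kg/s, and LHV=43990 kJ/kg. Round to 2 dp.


eta_ith = (IP / (mf * LHV)) * 100
Denominator = 0.0378 * 43990 = 1662.8220 kW
eta_ith = (579 / 1662.8220) * 100 = 34.82%


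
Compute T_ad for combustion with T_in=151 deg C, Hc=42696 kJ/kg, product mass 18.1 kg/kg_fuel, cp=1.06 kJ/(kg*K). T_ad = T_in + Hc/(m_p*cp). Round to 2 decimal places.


T_ad = T_in + Hc / (m_p * cp)
Denominator = 18.1 * 1.06 = 19.1860
Temperature rise = 42696 / 19.1860 = 2225.37 K
T_ad = 151 + 2225.37 = 2376.37 deg C


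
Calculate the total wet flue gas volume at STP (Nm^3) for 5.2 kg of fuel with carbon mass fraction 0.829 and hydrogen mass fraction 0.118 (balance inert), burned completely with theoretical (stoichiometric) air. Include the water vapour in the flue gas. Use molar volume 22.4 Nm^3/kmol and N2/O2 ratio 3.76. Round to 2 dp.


Per kg fuel: CO2 = (C/12 kmol)*22.4 = (0.829/12)*22.4 = 1.54747 Nm^3
Per kg fuel: H2O = (H/2 kmol)*22.4 = (0.118/2)*22.4 = 1.32160 Nm^3
O2 needed per kg fuel = C/12 + H/4 = 0.829/12 + 0.118/4 = 0.09858333 kmol
Per kg fuel: N2 = O2*3.76*22.4 = 0.09858333*3.76*22.4 = 8.30308 Nm^3
Total per kg = 1.54747 + 1.32160 + 8.30308 = 11.17215 Nm^3
Total = 11.17215 * 5.2 = 58.10 Nm^3


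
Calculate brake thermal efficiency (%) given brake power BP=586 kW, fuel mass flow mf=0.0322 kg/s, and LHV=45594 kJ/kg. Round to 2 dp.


eta_BTE = (BP / (mf * LHV)) * 100
Denominator = 0.0322 * 45594 = 1468.1268 kW
eta_BTE = (586 / 1468.1268) * 100 = 39.91%


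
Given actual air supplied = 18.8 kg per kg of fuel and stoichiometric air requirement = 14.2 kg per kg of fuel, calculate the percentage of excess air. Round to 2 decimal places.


Excess air = actual - stoichiometric = 18.8 - 14.2 = 4.60 kg/kg fuel
Excess air % = (excess / stoich) * 100 = (4.60 / 14.2) * 100 = 32.39%


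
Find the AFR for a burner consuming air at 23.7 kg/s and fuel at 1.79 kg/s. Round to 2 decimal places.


AFR = m_air / m_fuel
AFR = 23.7 / 1.79 = 13.24


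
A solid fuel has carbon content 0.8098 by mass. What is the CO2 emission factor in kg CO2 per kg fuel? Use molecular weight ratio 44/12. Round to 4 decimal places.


EF = C_frac * (M_CO2 / M_C)
EF = 0.8098 * (44/12)
EF = 0.8098 * 3.666667 = 2.9693 kg_CO2/kg_fuel


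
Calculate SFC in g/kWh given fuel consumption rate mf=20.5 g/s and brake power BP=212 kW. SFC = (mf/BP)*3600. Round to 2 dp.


SFC = (mf / BP) * 3600
Rate = 20.5 / 212 = 0.096698 g/(s*kW)
SFC = 0.096698 * 3600 = 348.11 g/kWh


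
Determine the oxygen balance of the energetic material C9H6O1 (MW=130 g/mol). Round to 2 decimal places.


OB = -1600 * (2C + H/2 - O) / MW
Inner = 2*9 + 6/2 - 1 = 20.00
OB = -1600 * 20.00 / 130 = -246.15%


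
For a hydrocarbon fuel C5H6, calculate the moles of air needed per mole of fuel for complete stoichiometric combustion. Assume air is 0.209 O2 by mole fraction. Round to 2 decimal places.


Balanced combustion: C5H6 + 6.5 O2 -> 5 CO2 + 3 H2O
O2 needed = C + H/4 = 5 + 6/4 = 6.50 moles
Air moles = O2 / 0.209 = 6.50 / 0.209 = 31.10 moles air


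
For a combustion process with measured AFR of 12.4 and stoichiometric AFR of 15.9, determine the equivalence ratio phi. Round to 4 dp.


phi = AFR_stoich / AFR_actual
phi = 15.9 / 12.4 = 1.2823


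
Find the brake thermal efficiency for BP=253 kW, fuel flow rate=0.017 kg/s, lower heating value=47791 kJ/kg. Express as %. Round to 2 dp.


eta_BTE = (BP / (mf * LHV)) * 100
Denominator = 0.017 * 47791 = 812.4470 kW
eta_BTE = (253 / 812.4470) * 100 = 31.14%


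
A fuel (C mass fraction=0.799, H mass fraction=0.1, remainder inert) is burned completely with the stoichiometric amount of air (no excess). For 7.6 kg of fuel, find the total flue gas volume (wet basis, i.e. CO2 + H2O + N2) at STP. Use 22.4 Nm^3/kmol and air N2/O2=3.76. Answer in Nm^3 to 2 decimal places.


Per kg fuel: CO2 = (C/12 kmol)*22.4 = (0.799/12)*22.4 = 1.49147 Nm^3
Per kg fuel: H2O = (H/2 kmol)*22.4 = (0.1/2)*22.4 = 1.12000 Nm^3
O2 needed per kg fuel = C/12 + H/4 = 0.799/12 + 0.1/4 = 0.09158333 kmol
Per kg fuel: N2 = O2*3.76*22.4 = 0.09158333*3.76*22.4 = 7.71351 Nm^3
Total per kg = 1.49147 + 1.12000 + 7.71351 = 10.32498 Nm^3
Total = 10.32498 * 7.6 = 78.47 Nm^3


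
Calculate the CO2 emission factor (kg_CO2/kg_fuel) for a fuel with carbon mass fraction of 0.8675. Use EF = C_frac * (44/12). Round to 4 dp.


EF = C_frac * (M_CO2 / M_C)
EF = 0.8675 * (44/12)
EF = 0.8675 * 3.666667 = 3.1808 kg_CO2/kg_fuel


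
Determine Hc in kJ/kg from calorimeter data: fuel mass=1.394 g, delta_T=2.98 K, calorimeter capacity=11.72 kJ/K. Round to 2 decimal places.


Hc = C_cal * delta_T / m_fuel
Q_released = 11.72 * 2.98 = 34.9256 kJ
m_fuel = 1.394 g = 1.394/1000 kg = 0.001394 kg
Hc = 34.9256 / 0.001394 = 25054.23 kJ/kg


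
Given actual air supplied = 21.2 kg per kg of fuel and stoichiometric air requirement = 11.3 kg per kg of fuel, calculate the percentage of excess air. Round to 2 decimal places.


Excess air = actual - stoichiometric = 21.2 - 11.3 = 9.90 kg/kg fuel
Excess air % = (excess / stoich) * 100 = (9.90 / 11.3) * 100 = 87.61%


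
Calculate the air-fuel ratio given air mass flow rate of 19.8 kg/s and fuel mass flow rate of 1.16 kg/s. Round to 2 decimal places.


AFR = m_air / m_fuel
AFR = 19.8 / 1.16 = 17.07


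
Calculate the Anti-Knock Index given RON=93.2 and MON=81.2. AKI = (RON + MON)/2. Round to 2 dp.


AKI = (RON + MON) / 2
AKI = (93.2 + 81.2) / 2
AKI = 174.4 / 2 = 87.20


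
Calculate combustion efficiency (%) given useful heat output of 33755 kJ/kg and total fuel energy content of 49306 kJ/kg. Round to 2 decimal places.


Efficiency = (Q_useful / Q_fuel) * 100
Efficiency = (33755 / 49306) * 100
Efficiency = 0.6846 * 100 = 68.46%


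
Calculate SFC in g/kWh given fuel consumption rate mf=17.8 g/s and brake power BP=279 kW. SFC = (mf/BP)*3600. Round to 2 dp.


SFC = (mf / BP) * 3600
Rate = 17.8 / 279 = 0.063799 g/(s*kW)
SFC = 0.063799 * 3600 = 229.68 g/kWh


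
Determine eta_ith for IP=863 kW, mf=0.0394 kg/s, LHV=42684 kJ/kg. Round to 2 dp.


eta_ith = (IP / (mf * LHV)) * 100
Denominator = 0.0394 * 42684 = 1681.7496 kW
eta_ith = (863 / 1681.7496) * 100 = 51.32%


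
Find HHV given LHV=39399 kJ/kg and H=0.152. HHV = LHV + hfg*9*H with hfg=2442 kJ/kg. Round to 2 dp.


HHV = LHV + hfg * 9 * H
Water addition = 2442 * 9 * 0.152 = 3340.656 kJ/kg
HHV = 39399 + 3340.656 = 42739.66 kJ/kg


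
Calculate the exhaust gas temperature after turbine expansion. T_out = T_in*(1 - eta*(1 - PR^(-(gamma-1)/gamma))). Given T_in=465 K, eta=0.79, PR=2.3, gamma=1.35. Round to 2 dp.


T_out = T_in * (1 - eta * (1 - PR^(-(gamma-1)/gamma)))
Exponent = -(1.35-1)/1.35 = -0.25925926
PR^exp = 2.3^(-0.25925926) = 0.80578413
Factor = 1 - 0.79*(1 - 0.80578413) = 0.84656946
T_out = 465 * 0.84656946 = 393.65 K


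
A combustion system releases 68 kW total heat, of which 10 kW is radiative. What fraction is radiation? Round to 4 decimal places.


f_rad = Q_rad / Q_total
f_rad = 10 / 68 = 0.1471


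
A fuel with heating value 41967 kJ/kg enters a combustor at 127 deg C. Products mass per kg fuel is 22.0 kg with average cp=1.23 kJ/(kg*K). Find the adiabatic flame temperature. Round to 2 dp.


T_ad = T_in + Hc / (m_p * cp)
Denominator = 22.0 * 1.23 = 27.0600
Temperature rise = 41967 / 27.0600 = 1550.89 K
T_ad = 127 + 1550.89 = 1677.89 deg C


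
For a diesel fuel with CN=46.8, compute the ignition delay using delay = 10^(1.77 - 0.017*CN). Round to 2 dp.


delay = 10^(1.77 - 0.017*CN)
Exponent = 1.77 - 0.017*46.8 = 0.9744
delay = 10^0.9744 = 9.43 ms


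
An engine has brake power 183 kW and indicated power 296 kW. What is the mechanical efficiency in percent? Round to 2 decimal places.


eta_mech = (BP / IP) * 100
Ratio = 183 / 296 = 0.6182
eta_mech = 0.6182 * 100 = 61.82%


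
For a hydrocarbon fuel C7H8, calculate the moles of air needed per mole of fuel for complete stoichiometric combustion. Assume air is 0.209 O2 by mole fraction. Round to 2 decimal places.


Balanced combustion: C7H8 + 9 O2 -> 7 CO2 + 4 H2O
O2 needed = C + H/4 = 7 + 8/4 = 9.00 moles
Air moles = O2 / 0.209 = 9.00 / 0.209 = 43.06 moles air


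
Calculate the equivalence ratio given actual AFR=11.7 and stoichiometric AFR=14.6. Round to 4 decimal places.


phi = AFR_stoich / AFR_actual
phi = 14.6 / 11.7 = 1.2479


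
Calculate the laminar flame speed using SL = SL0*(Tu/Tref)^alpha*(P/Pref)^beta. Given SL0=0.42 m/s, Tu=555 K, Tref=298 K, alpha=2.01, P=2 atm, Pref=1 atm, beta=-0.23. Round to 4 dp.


SL = SL0 * (Tu/Tref)^alpha * (P/Pref)^beta
T ratio = 555/298 = 1.86241611
(T ratio)^alpha = 1.86241611^2.01 = 3.490231
(P/Pref)^beta = 2^(-0.23) = 0.852635
SL = 0.42 * 3.490231 * 0.852635 = 1.2499 m/s


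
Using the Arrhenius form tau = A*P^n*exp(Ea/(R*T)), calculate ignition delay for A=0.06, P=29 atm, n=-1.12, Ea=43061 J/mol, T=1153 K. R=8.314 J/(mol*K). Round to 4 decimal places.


tau = A * P^n * exp(Ea/(R*T))
P^n = 29^(-1.12) = 0.02302047
Ea/(R*T) = 43061/(8.314*1153) = 4.492052
exp(Ea/(R*T)) = 89.304519
tau = 0.06 * 0.02302047 * 89.304519 = 0.1233 ms


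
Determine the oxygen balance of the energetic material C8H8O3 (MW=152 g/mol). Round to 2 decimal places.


OB = -1600 * (2C + H/2 - O) / MW
Inner = 2*8 + 8/2 - 3 = 17.00
OB = -1600 * 17.00 / 152 = -178.95%


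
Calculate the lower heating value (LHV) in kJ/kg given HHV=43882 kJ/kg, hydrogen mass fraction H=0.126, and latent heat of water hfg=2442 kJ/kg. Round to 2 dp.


LHV = HHV - hfg * 9 * H
Water correction = 2442 * 9 * 0.126 = 2769.228 kJ/kg
LHV = 43882 - 2769.228 = 41112.77 kJ/kg


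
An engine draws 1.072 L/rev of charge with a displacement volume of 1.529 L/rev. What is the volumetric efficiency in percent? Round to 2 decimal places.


eta_v = (V_actual / V_disp) * 100
Ratio = 1.072 / 1.529 = 0.7011
eta_v = 0.7011 * 100 = 70.11%


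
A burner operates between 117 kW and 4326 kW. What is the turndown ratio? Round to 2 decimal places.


TDR = Q_max / Q_min
TDR = 4326 / 117 = 36.97


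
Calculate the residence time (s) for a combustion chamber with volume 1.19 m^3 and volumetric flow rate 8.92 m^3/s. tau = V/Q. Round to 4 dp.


tau = V / Q_flow
tau = 1.19 / 8.92 = 0.1334 s


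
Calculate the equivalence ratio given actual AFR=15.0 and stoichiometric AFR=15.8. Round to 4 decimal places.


phi = AFR_stoich / AFR_actual
phi = 15.8 / 15.0 = 1.0533


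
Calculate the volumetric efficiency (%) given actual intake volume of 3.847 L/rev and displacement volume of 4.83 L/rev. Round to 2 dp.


eta_v = (V_actual / V_disp) * 100
Ratio = 3.847 / 4.83 = 0.7965
eta_v = 0.7965 * 100 = 79.65%


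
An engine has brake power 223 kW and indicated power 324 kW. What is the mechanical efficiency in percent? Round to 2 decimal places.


eta_mech = (BP / IP) * 100
Ratio = 223 / 324 = 0.6883
eta_mech = 0.6883 * 100 = 68.83%


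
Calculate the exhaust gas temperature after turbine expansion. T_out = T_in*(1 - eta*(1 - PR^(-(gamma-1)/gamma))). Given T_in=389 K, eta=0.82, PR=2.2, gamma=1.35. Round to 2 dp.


T_out = T_in * (1 - eta * (1 - PR^(-(gamma-1)/gamma)))
Exponent = -(1.35-1)/1.35 = -0.25925926
PR^exp = 2.2^(-0.25925926) = 0.81512413
Factor = 1 - 0.82*(1 - 0.81512413) = 0.84840179
T_out = 389 * 0.84840179 = 330.03 K


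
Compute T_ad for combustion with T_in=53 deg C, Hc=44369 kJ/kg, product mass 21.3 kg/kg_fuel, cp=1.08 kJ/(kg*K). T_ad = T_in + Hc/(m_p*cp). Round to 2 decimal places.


T_ad = T_in + Hc / (m_p * cp)
Denominator = 21.3 * 1.08 = 23.0040
Temperature rise = 44369 / 23.0040 = 1928.75 K
T_ad = 53 + 1928.75 = 1981.75 deg C


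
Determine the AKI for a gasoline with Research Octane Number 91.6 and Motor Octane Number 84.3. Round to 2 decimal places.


AKI = (RON + MON) / 2
AKI = (91.6 + 84.3) / 2
AKI = 175.9 / 2 = 87.95


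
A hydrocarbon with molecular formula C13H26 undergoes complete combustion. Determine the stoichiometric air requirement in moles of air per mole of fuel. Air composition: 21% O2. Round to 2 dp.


Balanced combustion: C13H26 + 19.5 O2 -> 13 CO2 + 13 H2O
O2 needed = C + H/4 = 13 + 26/4 = 19.50 moles
Air moles = O2 / 0.21 = 19.50 / 0.21 = 92.86 moles air


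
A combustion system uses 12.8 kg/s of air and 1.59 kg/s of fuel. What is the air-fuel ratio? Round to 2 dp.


AFR = m_air / m_fuel
AFR = 12.8 / 1.59 = 8.05


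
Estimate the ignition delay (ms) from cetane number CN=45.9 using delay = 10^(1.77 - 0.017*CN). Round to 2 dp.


delay = 10^(1.77 - 0.017*CN)
Exponent = 1.77 - 0.017*45.9 = 0.9897
delay = 10^0.9897 = 9.77 ms


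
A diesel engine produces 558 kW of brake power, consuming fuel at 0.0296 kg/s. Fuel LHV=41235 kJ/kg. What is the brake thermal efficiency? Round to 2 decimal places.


eta_BTE = (BP / (mf * LHV)) * 100
Denominator = 0.0296 * 41235 = 1220.5560 kW
eta_BTE = (558 / 1220.5560) * 100 = 45.72%


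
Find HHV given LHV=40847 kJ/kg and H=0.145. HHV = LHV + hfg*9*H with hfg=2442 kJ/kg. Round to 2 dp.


HHV = LHV + hfg * 9 * H
Water addition = 2442 * 9 * 0.145 = 3186.810 kJ/kg
HHV = 40847 + 3186.810 = 44033.81 kJ/kg


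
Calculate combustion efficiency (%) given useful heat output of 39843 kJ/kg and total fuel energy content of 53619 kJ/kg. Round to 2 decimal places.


Efficiency = (Q_useful / Q_fuel) * 100
Efficiency = (39843 / 53619) * 100
Efficiency = 0.7431 * 100 = 74.31%


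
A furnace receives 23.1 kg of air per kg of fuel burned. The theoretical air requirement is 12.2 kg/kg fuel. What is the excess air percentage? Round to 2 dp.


Excess air = actual - stoichiometric = 23.1 - 12.2 = 10.90 kg/kg fuel
Excess air % = (excess / stoich) * 100 = (10.90 / 12.2) * 100 = 89.34%


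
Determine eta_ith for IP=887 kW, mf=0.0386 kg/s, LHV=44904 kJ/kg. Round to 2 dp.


eta_ith = (IP / (mf * LHV)) * 100
Denominator = 0.0386 * 44904 = 1733.2944 kW
eta_ith = (887 / 1733.2944) * 100 = 51.17%


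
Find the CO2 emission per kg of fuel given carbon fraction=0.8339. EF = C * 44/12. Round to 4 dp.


EF = C_frac * (M_CO2 / M_C)
EF = 0.8339 * (44/12)
EF = 0.8339 * 3.666667 = 3.0576 kg_CO2/kg_fuel


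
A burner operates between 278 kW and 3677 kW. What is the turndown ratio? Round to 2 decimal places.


TDR = Q_max / Q_min
TDR = 3677 / 278 = 13.23


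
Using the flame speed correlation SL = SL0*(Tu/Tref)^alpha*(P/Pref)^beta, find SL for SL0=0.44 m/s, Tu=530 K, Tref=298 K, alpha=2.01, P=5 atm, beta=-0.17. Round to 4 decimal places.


SL = SL0 * (Tu/Tref)^alpha * (P/Pref)^beta
T ratio = 530/298 = 1.77852349
(T ratio)^alpha = 1.77852349^2.01 = 3.181411
(P/Pref)^beta = 5^(-0.17) = 0.760633
SL = 0.44 * 3.181411 * 0.760633 = 1.0647 m/s


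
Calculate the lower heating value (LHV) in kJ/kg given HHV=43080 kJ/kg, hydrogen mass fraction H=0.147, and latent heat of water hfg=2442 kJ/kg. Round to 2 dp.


LHV = HHV - hfg * 9 * H
Water correction = 2442 * 9 * 0.147 = 3230.766 kJ/kg
LHV = 43080 - 3230.766 = 39849.23 kJ/kg


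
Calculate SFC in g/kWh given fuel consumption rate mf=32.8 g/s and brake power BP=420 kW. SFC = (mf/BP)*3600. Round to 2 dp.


SFC = (mf / BP) * 3600
Rate = 32.8 / 420 = 0.078095 g/(s*kW)
SFC = 0.078095 * 3600 = 281.14 g/kWh


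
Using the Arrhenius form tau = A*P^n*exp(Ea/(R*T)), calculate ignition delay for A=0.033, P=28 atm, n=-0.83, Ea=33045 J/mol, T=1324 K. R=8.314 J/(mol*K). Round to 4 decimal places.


tau = A * P^n * exp(Ea/(R*T))
P^n = 28^(-0.83) = 0.06293016
Ea/(R*T) = 33045/(8.314*1324) = 3.001980
exp(Ea/(R*T)) = 20.125340
tau = 0.033 * 0.06293016 * 20.125340 = 0.0418 ms


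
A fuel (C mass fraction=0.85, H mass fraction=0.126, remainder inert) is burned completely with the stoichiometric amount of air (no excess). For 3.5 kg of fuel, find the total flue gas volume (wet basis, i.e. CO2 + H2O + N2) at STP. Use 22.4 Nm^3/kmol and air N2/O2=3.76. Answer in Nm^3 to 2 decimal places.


Per kg fuel: CO2 = (C/12 kmol)*22.4 = (0.85/12)*22.4 = 1.58667 Nm^3
Per kg fuel: H2O = (H/2 kmol)*22.4 = (0.126/2)*22.4 = 1.41120 Nm^3
O2 needed per kg fuel = C/12 + H/4 = 0.85/12 + 0.126/4 = 0.10233333 kmol
Per kg fuel: N2 = O2*3.76*22.4 = 0.10233333*3.76*22.4 = 8.61892 Nm^3
Total per kg = 1.58667 + 1.41120 + 8.61892 = 11.61679 Nm^3
Total = 11.61679 * 3.5 = 40.66 Nm^3


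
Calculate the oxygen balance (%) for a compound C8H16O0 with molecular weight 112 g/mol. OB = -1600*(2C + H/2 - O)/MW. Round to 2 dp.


OB = -1600 * (2C + H/2 - O) / MW
Inner = 2*8 + 16/2 - 0 = 24.00
OB = -1600 * 24.00 / 112 = -342.86%


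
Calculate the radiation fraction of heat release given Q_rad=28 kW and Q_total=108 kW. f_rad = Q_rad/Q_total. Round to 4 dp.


f_rad = Q_rad / Q_total
f_rad = 28 / 108 = 0.2593


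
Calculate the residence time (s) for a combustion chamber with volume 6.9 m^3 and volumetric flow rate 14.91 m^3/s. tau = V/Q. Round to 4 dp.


tau = V / Q_flow
tau = 6.9 / 14.91 = 0.4628 s


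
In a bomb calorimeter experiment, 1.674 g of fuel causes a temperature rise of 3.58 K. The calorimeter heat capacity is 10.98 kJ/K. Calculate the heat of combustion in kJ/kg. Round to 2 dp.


Hc = C_cal * delta_T / m_fuel
Q_released = 10.98 * 3.58 = 39.3084 kJ
m_fuel = 1.674 g = 1.674/1000 kg = 0.001674 kg
Hc = 39.3084 / 0.001674 = 23481.72 kJ/kg


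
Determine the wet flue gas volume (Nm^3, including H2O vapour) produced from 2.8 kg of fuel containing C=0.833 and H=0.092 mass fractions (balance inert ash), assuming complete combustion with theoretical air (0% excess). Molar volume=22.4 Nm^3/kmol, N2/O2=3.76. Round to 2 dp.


Per kg fuel: CO2 = (C/12 kmol)*22.4 = (0.833/12)*22.4 = 1.55493 Nm^3
Per kg fuel: H2O = (H/2 kmol)*22.4 = (0.092/2)*22.4 = 1.03040 Nm^3
O2 needed per kg fuel = C/12 + H/4 = 0.833/12 + 0.092/4 = 0.09241667 kmol
Per kg fuel: N2 = O2*3.76*22.4 = 0.09241667*3.76*22.4 = 7.78370 Nm^3
Total per kg = 1.55493 + 1.03040 + 7.78370 = 10.36903 Nm^3
Total = 10.36903 * 2.8 = 29.03 Nm^3


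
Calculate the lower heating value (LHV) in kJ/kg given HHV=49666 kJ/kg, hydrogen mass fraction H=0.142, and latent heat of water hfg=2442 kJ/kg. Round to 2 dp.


LHV = HHV - hfg * 9 * H
Water correction = 2442 * 9 * 0.142 = 3120.876 kJ/kg
LHV = 49666 - 3120.876 = 46545.12 kJ/kg


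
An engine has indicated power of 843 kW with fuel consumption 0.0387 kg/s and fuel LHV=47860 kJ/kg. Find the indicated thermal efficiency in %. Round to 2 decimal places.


eta_ith = (IP / (mf * LHV)) * 100
Denominator = 0.0387 * 47860 = 1852.1820 kW
eta_ith = (843 / 1852.1820) * 100 = 45.51%


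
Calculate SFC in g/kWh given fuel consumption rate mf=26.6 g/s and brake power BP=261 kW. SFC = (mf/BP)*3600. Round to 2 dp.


SFC = (mf / BP) * 3600
Rate = 26.6 / 261 = 0.101916 g/(s*kW)
SFC = 0.101916 * 3600 = 366.90 g/kWh


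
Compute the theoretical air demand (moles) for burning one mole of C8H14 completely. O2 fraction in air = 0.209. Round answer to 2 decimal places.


Balanced combustion: C8H14 + 11.5 O2 -> 8 CO2 + 7 H2O
O2 needed = C + H/4 = 8 + 14/4 = 11.50 moles
Air moles = O2 / 0.209 = 11.50 / 0.209 = 55.02 moles air


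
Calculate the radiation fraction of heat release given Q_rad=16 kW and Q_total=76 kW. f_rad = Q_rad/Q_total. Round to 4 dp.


f_rad = Q_rad / Q_total
f_rad = 16 / 76 = 0.2105


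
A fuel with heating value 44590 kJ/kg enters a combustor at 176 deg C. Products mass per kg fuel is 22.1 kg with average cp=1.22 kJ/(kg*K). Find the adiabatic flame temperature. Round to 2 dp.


T_ad = T_in + Hc / (m_p * cp)
Denominator = 22.1 * 1.22 = 26.9620
Temperature rise = 44590 / 26.9620 = 1653.81 K
T_ad = 176 + 1653.81 = 1829.81 deg C


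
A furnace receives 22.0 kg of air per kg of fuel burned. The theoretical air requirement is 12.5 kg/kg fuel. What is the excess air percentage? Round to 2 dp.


Excess air = actual - stoichiometric = 22.0 - 12.5 = 9.50 kg/kg fuel
Excess air % = (excess / stoich) * 100 = (9.50 / 12.5) * 100 = 76.00%


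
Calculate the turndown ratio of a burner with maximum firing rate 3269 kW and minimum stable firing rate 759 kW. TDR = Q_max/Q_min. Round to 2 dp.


TDR = Q_max / Q_min
TDR = 3269 / 759 = 4.31


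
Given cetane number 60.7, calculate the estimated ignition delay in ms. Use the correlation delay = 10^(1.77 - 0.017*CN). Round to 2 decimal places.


delay = 10^(1.77 - 0.017*CN)
Exponent = 1.77 - 0.017*60.7 = 0.7381
delay = 10^0.7381 = 5.47 ms


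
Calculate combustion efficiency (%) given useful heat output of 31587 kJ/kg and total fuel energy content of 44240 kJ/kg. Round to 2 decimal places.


Efficiency = (Q_useful / Q_fuel) * 100
Efficiency = (31587 / 44240) * 100
Efficiency = 0.7140 * 100 = 71.40%


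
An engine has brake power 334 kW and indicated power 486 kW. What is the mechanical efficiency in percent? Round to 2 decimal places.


eta_mech = (BP / IP) * 100
Ratio = 334 / 486 = 0.6872
eta_mech = 0.6872 * 100 = 68.72%


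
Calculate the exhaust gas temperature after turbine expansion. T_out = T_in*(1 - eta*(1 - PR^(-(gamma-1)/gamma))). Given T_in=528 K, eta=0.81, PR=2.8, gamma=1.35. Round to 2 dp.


T_out = T_in * (1 - eta * (1 - PR^(-(gamma-1)/gamma)))
Exponent = -(1.35-1)/1.35 = -0.25925926
PR^exp = 2.8^(-0.25925926) = 0.76572026
Factor = 1 - 0.81*(1 - 0.76572026) = 0.81023341
T_out = 528 * 0.81023341 = 427.80 K


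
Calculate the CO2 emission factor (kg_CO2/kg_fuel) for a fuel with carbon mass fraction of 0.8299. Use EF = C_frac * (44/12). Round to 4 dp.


EF = C_frac * (M_CO2 / M_C)
EF = 0.8299 * (44/12)
EF = 0.8299 * 3.666667 = 3.0430 kg_CO2/kg_fuel


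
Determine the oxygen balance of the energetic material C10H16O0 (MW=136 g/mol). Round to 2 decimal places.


OB = -1600 * (2C + H/2 - O) / MW
Inner = 2*10 + 16/2 - 0 = 28.00
OB = -1600 * 28.00 / 136 = -329.41%


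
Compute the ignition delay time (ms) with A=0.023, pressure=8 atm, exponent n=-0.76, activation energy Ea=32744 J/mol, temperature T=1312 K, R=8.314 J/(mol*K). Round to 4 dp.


tau = A * P^n * exp(Ea/(R*T))
P^n = 8^(-0.76) = 0.20589775
Ea/(R*T) = 32744/(8.314*1312) = 3.001842
exp(Ea/(R*T)) = 20.122575
tau = 0.023 * 0.20589775 * 20.122575 = 0.0953 ms


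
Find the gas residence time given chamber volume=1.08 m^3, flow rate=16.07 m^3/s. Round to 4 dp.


tau = V / Q_flow
tau = 1.08 / 16.07 = 0.0672 s


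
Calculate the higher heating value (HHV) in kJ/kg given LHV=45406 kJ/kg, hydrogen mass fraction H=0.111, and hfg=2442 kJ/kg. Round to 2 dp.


HHV = LHV + hfg * 9 * H
Water addition = 2442 * 9 * 0.111 = 2439.558 kJ/kg
HHV = 45406 + 2439.558 = 47845.56 kJ/kg


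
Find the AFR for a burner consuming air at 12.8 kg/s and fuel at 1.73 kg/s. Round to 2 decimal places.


AFR = m_air / m_fuel
AFR = 12.8 / 1.73 = 7.40


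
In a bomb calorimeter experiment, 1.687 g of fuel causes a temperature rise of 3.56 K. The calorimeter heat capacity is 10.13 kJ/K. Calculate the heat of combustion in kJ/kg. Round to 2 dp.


Hc = C_cal * delta_T / m_fuel
Q_released = 10.13 * 3.56 = 36.0628 kJ
m_fuel = 1.687 g = 1.687/1000 kg = 0.001687 kg
Hc = 36.0628 / 0.001687 = 21376.88 kJ/kg


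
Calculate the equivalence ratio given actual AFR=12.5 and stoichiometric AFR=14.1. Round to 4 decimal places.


phi = AFR_stoich / AFR_actual
phi = 14.1 / 12.5 = 1.1280


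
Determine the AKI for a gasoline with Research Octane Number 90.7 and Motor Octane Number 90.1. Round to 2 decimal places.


AKI = (RON + MON) / 2
AKI = (90.7 + 90.1) / 2
AKI = 180.8 / 2 = 90.40


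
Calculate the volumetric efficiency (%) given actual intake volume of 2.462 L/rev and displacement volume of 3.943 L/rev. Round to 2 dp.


eta_v = (V_actual / V_disp) * 100
Ratio = 2.462 / 3.943 = 0.6244
eta_v = 0.6244 * 100 = 62.44%
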